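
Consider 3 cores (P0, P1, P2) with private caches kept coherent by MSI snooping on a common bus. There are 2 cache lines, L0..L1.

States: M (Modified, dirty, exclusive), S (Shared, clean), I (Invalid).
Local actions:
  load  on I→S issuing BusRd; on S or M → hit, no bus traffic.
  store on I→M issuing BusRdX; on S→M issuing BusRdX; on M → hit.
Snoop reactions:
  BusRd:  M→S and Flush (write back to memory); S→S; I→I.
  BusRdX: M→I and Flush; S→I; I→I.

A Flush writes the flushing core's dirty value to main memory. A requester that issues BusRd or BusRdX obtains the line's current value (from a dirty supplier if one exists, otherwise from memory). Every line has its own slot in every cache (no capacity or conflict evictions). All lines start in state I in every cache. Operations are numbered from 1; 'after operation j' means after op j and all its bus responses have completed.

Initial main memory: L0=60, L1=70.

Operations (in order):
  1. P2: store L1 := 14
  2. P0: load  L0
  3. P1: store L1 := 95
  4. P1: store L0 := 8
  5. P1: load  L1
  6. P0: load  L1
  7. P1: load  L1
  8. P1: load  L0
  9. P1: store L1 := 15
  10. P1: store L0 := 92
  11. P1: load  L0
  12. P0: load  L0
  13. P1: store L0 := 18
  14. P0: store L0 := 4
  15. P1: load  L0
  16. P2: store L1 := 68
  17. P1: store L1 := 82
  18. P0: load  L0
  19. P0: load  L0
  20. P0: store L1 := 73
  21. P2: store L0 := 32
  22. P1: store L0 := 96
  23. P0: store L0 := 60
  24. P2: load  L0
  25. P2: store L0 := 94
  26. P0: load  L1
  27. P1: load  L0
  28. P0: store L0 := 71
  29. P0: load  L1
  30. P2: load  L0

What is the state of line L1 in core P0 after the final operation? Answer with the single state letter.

state = M

1. P2: store L1 := 14  bus=[BusRdX]  L1: P0=I P1=I P2=M  mem[L1]=70
2. P0: load  L0  bus=[BusRd]  L0: P0=S P1=I P2=I  mem[L0]=60
3. P1: store L1 := 95  bus=[BusRdX,Flush]  L1: P0=I P1=M P2=I  mem[L1]=14
4. P1: store L0 := 8  bus=[BusRdX]  L0: P0=I P1=M P2=I  mem[L0]=60
5. P1: load  L1  bus=[-]  L1: P0=I P1=M P2=I  mem[L1]=14
6. P0: load  L1  bus=[BusRd,Flush]  L1: P0=S P1=S P2=I  mem[L1]=95
7. P1: load  L1  bus=[-]  L1: P0=S P1=S P2=I  mem[L1]=95
8. P1: load  L0  bus=[-]  L0: P0=I P1=M P2=I  mem[L0]=60
9. P1: store L1 := 15  bus=[BusRdX]  L1: P0=I P1=M P2=I  mem[L1]=95
10. P1: store L0 := 92  bus=[-]  L0: P0=I P1=M P2=I  mem[L0]=60
11. P1: load  L0  bus=[-]  L0: P0=I P1=M P2=I  mem[L0]=60
12. P0: load  L0  bus=[BusRd,Flush]  L0: P0=S P1=S P2=I  mem[L0]=92
13. P1: store L0 := 18  bus=[BusRdX]  L0: P0=I P1=M P2=I  mem[L0]=92
14. P0: store L0 := 4  bus=[BusRdX,Flush]  L0: P0=M P1=I P2=I  mem[L0]=18
15. P1: load  L0  bus=[BusRd,Flush]  L0: P0=S P1=S P2=I  mem[L0]=4
16. P2: store L1 := 68  bus=[BusRdX,Flush]  L1: P0=I P1=I P2=M  mem[L1]=15
17. P1: store L1 := 82  bus=[BusRdX,Flush]  L1: P0=I P1=M P2=I  mem[L1]=68
18. P0: load  L0  bus=[-]  L0: P0=S P1=S P2=I  mem[L0]=4
19. P0: load  L0  bus=[-]  L0: P0=S P1=S P2=I  mem[L0]=4
20. P0: store L1 := 73  bus=[BusRdX,Flush]  L1: P0=M P1=I P2=I  mem[L1]=82
21. P2: store L0 := 32  bus=[BusRdX]  L0: P0=I P1=I P2=M  mem[L0]=4
22. P1: store L0 := 96  bus=[BusRdX,Flush]  L0: P0=I P1=M P2=I  mem[L0]=32
23. P0: store L0 := 60  bus=[BusRdX,Flush]  L0: P0=M P1=I P2=I  mem[L0]=96
24. P2: load  L0  bus=[BusRd,Flush]  L0: P0=S P1=I P2=S  mem[L0]=60
25. P2: store L0 := 94  bus=[BusRdX]  L0: P0=I P1=I P2=M  mem[L0]=60
26. P0: load  L1  bus=[-]  L1: P0=M P1=I P2=I  mem[L1]=82
27. P1: load  L0  bus=[BusRd,Flush]  L0: P0=I P1=S P2=S  mem[L0]=94
28. P0: store L0 := 71  bus=[BusRdX]  L0: P0=M P1=I P2=I  mem[L0]=94
29. P0: load  L1  bus=[-]  L1: P0=M P1=I P2=I  mem[L1]=82
30. P2: load  L0  bus=[BusRd,Flush]  L0: P0=S P1=I P2=S  mem[L0]=71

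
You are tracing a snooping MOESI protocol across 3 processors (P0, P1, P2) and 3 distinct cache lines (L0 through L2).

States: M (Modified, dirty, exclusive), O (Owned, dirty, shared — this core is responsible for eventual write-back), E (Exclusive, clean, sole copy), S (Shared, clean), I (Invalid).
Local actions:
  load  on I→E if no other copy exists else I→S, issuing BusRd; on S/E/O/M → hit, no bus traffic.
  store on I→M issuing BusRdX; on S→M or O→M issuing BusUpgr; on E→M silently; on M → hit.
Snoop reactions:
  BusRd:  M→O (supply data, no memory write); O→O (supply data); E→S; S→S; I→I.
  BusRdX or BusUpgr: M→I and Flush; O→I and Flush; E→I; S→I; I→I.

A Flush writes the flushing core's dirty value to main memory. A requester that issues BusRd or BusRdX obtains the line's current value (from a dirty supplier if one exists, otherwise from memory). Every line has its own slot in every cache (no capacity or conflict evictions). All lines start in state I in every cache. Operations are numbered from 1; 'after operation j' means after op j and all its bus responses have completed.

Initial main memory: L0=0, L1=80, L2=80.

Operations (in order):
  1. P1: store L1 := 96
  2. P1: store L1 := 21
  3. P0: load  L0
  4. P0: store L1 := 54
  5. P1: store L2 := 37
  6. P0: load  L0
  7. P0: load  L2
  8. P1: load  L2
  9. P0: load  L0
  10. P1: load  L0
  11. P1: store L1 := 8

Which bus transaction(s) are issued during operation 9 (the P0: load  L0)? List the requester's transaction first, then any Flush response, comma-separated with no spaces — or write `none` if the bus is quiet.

bus = none

  op1 P1: store L1 := 96 → I/M/I on L1; bus BusRdX; mem=80
  op2 P1: store L1 := 21 → I/M/I on L1; bus (none); mem=80
  op3 P0: load  L0 → E/I/I on L0; bus BusRd; mem=0
  op4 P0: store L1 := 54 → M/I/I on L1; bus BusRdX Flush; mem=21
  op5 P1: store L2 := 37 → I/M/I on L2; bus BusRdX; mem=80
  op6 P0: load  L0 → E/I/I on L0; bus (none); mem=0
  op7 P0: load  L2 → S/O/I on L2; bus BusRd; mem=80
  op8 P1: load  L2 → S/O/I on L2; bus (none); mem=80
  op9 P0: load  L0 → E/I/I on L0; bus (none); mem=0
  op10 P1: load  L0 → S/S/I on L0; bus BusRd; mem=0
  op11 P1: store L1 := 8 → I/M/I on L1; bus BusRdX Flush; mem=54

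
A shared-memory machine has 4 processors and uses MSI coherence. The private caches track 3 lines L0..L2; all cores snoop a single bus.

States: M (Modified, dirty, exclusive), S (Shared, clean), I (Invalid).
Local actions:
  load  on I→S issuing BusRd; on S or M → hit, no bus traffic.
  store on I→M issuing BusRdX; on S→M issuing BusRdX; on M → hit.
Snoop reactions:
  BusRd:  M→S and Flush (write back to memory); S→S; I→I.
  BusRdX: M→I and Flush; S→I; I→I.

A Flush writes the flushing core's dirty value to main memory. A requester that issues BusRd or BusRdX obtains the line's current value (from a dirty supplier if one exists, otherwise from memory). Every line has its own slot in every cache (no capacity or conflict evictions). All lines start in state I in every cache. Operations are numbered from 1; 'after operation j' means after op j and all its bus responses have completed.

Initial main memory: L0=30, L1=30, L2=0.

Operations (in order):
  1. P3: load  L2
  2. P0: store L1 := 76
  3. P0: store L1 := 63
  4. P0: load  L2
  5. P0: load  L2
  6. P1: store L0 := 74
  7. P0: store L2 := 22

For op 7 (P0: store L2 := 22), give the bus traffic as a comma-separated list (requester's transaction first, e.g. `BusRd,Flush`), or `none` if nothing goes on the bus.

1. P3: load  L2  bus=[BusRd]  L2: P0=I P1=I P2=I P3=S  mem[L2]=0
2. P0: store L1 := 76  bus=[BusRdX]  L1: P0=M P1=I P2=I P3=I  mem[L1]=30
3. P0: store L1 := 63  bus=[-]  L1: P0=M P1=I P2=I P3=I  mem[L1]=30
4. P0: load  L2  bus=[BusRd]  L2: P0=S P1=I P2=I P3=S  mem[L2]=0
5. P0: load  L2  bus=[-]  L2: P0=S P1=I P2=I P3=S  mem[L2]=0
6. P1: store L0 := 74  bus=[BusRdX]  L0: P0=I P1=M P2=I P3=I  mem[L0]=30
7. P0: store L2 := 22  bus=[BusRdX]  L2: P0=M P1=I P2=I P3=I  mem[L2]=0

bus = BusRdX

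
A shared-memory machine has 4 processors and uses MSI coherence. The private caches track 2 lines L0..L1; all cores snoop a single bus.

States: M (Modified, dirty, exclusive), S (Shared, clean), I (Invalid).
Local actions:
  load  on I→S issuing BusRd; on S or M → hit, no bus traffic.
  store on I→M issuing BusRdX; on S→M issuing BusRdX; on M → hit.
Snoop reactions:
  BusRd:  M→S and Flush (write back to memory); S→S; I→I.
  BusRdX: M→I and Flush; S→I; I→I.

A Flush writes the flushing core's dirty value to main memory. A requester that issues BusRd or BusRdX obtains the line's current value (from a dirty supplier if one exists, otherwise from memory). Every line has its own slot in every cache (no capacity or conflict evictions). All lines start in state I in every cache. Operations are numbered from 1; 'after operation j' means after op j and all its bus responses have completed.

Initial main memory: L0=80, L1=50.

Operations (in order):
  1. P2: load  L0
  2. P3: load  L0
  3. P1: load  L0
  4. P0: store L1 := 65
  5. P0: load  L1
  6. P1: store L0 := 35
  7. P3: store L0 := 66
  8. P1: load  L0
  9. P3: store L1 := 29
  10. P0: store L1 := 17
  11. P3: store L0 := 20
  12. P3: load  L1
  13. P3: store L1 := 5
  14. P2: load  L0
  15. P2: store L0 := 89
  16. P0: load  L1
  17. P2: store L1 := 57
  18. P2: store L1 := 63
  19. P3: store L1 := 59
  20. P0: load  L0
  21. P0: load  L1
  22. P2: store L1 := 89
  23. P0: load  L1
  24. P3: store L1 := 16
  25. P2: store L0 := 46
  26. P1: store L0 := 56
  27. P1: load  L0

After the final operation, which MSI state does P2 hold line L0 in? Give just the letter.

[1] P2: load  L0 | P0:I, P1:I, P2:S(80), P3:I | bus: BusRd
[2] P3: load  L0 | P0:I, P1:I, P2:S(80), P3:S(80) | bus: BusRd
[3] P1: load  L0 | P0:I, P1:S(80), P2:S(80), P3:S(80) | bus: BusRd
[4] P0: store L1 := 65 | P0:M(65), P1:I, P2:I, P3:I | bus: BusRdX
[5] P0: load  L1 | P0:M(65), P1:I, P2:I, P3:I | bus: none
[6] P1: store L0 := 35 | P0:I, P1:M(35), P2:I, P3:I | bus: BusRdX
[7] P3: store L0 := 66 | P0:I, P1:I, P2:I, P3:M(66) | bus: BusRdX,Flush
[8] P1: load  L0 | P0:I, P1:S(66), P2:I, P3:S(66) | bus: BusRd,Flush
[9] P3: store L1 := 29 | P0:I, P1:I, P2:I, P3:M(29) | bus: BusRdX,Flush
[10] P0: store L1 := 17 | P0:M(17), P1:I, P2:I, P3:I | bus: BusRdX,Flush
[11] P3: store L0 := 20 | P0:I, P1:I, P2:I, P3:M(20) | bus: BusRdX
[12] P3: load  L1 | P0:S(17), P1:I, P2:I, P3:S(17) | bus: BusRd,Flush
[13] P3: store L1 := 5 | P0:I, P1:I, P2:I, P3:M(5) | bus: BusRdX
[14] P2: load  L0 | P0:I, P1:I, P2:S(20), P3:S(20) | bus: BusRd,Flush
[15] P2: store L0 := 89 | P0:I, P1:I, P2:M(89), P3:I | bus: BusRdX
[16] P0: load  L1 | P0:S(5), P1:I, P2:I, P3:S(5) | bus: BusRd,Flush
[17] P2: store L1 := 57 | P0:I, P1:I, P2:M(57), P3:I | bus: BusRdX
[18] P2: store L1 := 63 | P0:I, P1:I, P2:M(63), P3:I | bus: none
[19] P3: store L1 := 59 | P0:I, P1:I, P2:I, P3:M(59) | bus: BusRdX,Flush
[20] P0: load  L0 | P0:S(89), P1:I, P2:S(89), P3:I | bus: BusRd,Flush
[21] P0: load  L1 | P0:S(59), P1:I, P2:I, P3:S(59) | bus: BusRd,Flush
[22] P2: store L1 := 89 | P0:I, P1:I, P2:M(89), P3:I | bus: BusRdX
[23] P0: load  L1 | P0:S(89), P1:I, P2:S(89), P3:I | bus: BusRd,Flush
[24] P3: store L1 := 16 | P0:I, P1:I, P2:I, P3:M(16) | bus: BusRdX
[25] P2: store L0 := 46 | P0:I, P1:I, P2:M(46), P3:I | bus: BusRdX
[26] P1: store L0 := 56 | P0:I, P1:M(56), P2:I, P3:I | bus: BusRdX,Flush
[27] P1: load  L0 | P0:I, P1:M(56), P2:I, P3:I | bus: none

state = I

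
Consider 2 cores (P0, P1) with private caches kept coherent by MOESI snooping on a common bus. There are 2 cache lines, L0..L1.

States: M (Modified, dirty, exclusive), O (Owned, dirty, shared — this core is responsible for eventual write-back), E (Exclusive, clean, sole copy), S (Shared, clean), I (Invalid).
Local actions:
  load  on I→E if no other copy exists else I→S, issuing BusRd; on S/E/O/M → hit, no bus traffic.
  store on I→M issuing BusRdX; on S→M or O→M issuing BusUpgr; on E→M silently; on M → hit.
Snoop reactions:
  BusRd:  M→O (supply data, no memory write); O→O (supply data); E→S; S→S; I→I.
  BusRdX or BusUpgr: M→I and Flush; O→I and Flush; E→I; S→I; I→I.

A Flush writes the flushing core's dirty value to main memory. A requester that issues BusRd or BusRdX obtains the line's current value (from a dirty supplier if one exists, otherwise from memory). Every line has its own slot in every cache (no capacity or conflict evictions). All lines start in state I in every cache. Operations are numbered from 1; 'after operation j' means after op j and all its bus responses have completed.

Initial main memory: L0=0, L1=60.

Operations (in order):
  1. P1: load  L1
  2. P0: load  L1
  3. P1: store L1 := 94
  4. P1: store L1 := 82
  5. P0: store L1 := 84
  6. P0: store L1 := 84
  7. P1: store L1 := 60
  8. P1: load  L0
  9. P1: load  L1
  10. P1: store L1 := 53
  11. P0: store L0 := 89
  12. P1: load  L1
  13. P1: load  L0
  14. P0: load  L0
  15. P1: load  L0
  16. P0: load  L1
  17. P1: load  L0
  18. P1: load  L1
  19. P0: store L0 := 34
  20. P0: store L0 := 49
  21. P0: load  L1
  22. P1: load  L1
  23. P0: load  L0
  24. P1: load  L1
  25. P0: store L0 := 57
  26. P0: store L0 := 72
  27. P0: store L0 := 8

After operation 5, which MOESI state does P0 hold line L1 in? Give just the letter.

state = M

  op1 P1: load  L1 → I/E on L1; bus BusRd; mem=60
  op2 P0: load  L1 → S/S on L1; bus BusRd; mem=60
  op3 P1: store L1 := 94 → I/M on L1; bus BusUpgr; mem=60
  op4 P1: store L1 := 82 → I/M on L1; bus (none); mem=60
  op5 P0: store L1 := 84 → M/I on L1; bus BusRdX Flush; mem=82
  op6 P0: store L1 := 84 → M/I on L1; bus (none); mem=82
  op7 P1: store L1 := 60 → I/M on L1; bus BusRdX Flush; mem=84
  op8 P1: load  L0 → I/E on L0; bus BusRd; mem=0
  op9 P1: load  L1 → I/M on L1; bus (none); mem=84
  op10 P1: store L1 := 53 → I/M on L1; bus (none); mem=84
  op11 P0: store L0 := 89 → M/I on L0; bus BusRdX; mem=0
  op12 P1: load  L1 → I/M on L1; bus (none); mem=84
  op13 P1: load  L0 → O/S on L0; bus BusRd; mem=0
  op14 P0: load  L0 → O/S on L0; bus (none); mem=0
  op15 P1: load  L0 → O/S on L0; bus (none); mem=0
  op16 P0: load  L1 → S/O on L1; bus BusRd; mem=84
  op17 P1: load  L0 → O/S on L0; bus (none); mem=0
  op18 P1: load  L1 → S/O on L1; bus (none); mem=84
  op19 P0: store L0 := 34 → M/I on L0; bus BusUpgr; mem=0
  op20 P0: store L0 := 49 → M/I on L0; bus (none); mem=0
  op21 P0: load  L1 → S/O on L1; bus (none); mem=84
  op22 P1: load  L1 → S/O on L1; bus (none); mem=84
  op23 P0: load  L0 → M/I on L0; bus (none); mem=0
  op24 P1: load  L1 → S/O on L1; bus (none); mem=84
  op25 P0: store L0 := 57 → M/I on L0; bus (none); mem=0
  op26 P0: store L0 := 72 → M/I on L0; bus (none); mem=0
  op27 P0: store L0 := 8 → M/I on L0; bus (none); mem=0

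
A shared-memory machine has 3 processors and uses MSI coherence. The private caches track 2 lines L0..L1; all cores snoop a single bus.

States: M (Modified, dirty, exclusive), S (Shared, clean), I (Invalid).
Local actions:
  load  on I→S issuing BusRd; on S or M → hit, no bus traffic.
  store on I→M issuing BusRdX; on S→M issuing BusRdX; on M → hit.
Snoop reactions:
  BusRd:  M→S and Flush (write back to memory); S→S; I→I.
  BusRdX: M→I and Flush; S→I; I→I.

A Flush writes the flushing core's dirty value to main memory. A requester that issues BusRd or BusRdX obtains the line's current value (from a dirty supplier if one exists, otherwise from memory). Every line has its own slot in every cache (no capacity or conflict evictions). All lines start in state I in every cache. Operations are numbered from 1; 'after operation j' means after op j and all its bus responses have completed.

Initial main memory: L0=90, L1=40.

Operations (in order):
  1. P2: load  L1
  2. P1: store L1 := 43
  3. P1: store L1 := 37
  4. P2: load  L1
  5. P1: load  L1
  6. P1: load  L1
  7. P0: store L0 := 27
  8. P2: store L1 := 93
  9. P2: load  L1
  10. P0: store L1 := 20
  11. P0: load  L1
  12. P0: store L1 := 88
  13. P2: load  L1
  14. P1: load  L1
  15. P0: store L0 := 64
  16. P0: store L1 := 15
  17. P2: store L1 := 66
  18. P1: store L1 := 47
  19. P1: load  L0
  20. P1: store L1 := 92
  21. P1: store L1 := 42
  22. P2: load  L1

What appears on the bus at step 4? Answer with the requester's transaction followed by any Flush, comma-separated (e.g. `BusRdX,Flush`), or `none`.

bus = BusRd,Flush

1. P2: load  L1  bus=[BusRd]  L1: P0=I P1=I P2=S  mem[L1]=40
2. P1: store L1 := 43  bus=[BusRdX]  L1: P0=I P1=M P2=I  mem[L1]=40
3. P1: store L1 := 37  bus=[-]  L1: P0=I P1=M P2=I  mem[L1]=40
4. P2: load  L1  bus=[BusRd,Flush]  L1: P0=I P1=S P2=S  mem[L1]=37
5. P1: load  L1  bus=[-]  L1: P0=I P1=S P2=S  mem[L1]=37
6. P1: load  L1  bus=[-]  L1: P0=I P1=S P2=S  mem[L1]=37
7. P0: store L0 := 27  bus=[BusRdX]  L0: P0=M P1=I P2=I  mem[L0]=90
8. P2: store L1 := 93  bus=[BusRdX]  L1: P0=I P1=I P2=M  mem[L1]=37
9. P2: load  L1  bus=[-]  L1: P0=I P1=I P2=M  mem[L1]=37
10. P0: store L1 := 20  bus=[BusRdX,Flush]  L1: P0=M P1=I P2=I  mem[L1]=93
11. P0: load  L1  bus=[-]  L1: P0=M P1=I P2=I  mem[L1]=93
12. P0: store L1 := 88  bus=[-]  L1: P0=M P1=I P2=I  mem[L1]=93
13. P2: load  L1  bus=[BusRd,Flush]  L1: P0=S P1=I P2=S  mem[L1]=88
14. P1: load  L1  bus=[BusRd]  L1: P0=S P1=S P2=S  mem[L1]=88
15. P0: store L0 := 64  bus=[-]  L0: P0=M P1=I P2=I  mem[L0]=90
16. P0: store L1 := 15  bus=[BusRdX]  L1: P0=M P1=I P2=I  mem[L1]=88
17. P2: store L1 := 66  bus=[BusRdX,Flush]  L1: P0=I P1=I P2=M  mem[L1]=15
18. P1: store L1 := 47  bus=[BusRdX,Flush]  L1: P0=I P1=M P2=I  mem[L1]=66
19. P1: load  L0  bus=[BusRd,Flush]  L0: P0=S P1=S P2=I  mem[L0]=64
20. P1: store L1 := 92  bus=[-]  L1: P0=I P1=M P2=I  mem[L1]=66
21. P1: store L1 := 42  bus=[-]  L1: P0=I P1=M P2=I  mem[L1]=66
22. P2: load  L1  bus=[BusRd,Flush]  L1: P0=I P1=S P2=S  mem[L1]=42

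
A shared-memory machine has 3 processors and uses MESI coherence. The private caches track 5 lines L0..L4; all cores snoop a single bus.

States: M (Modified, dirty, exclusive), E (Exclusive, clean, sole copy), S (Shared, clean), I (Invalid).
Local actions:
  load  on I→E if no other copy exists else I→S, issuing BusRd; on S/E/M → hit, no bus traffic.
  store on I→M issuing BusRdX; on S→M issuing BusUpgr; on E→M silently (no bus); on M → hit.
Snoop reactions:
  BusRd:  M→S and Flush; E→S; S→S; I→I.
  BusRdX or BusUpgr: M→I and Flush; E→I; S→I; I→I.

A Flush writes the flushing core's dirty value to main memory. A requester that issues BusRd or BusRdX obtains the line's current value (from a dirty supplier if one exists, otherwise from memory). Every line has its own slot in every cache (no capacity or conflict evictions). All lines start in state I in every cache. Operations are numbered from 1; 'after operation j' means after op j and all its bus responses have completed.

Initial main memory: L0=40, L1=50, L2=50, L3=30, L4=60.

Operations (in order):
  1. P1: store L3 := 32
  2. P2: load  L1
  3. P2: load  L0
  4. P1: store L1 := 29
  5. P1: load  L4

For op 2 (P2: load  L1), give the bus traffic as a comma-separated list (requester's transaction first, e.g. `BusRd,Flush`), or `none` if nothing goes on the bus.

  op1 P1: store L3 := 32 → I/M/I on L3; bus BusRdX; mem=30
  op2 P2: load  L1 → I/I/E on L1; bus BusRd; mem=50
  op3 P2: load  L0 → I/I/E on L0; bus BusRd; mem=40
  op4 P1: store L1 := 29 → I/M/I on L1; bus BusRdX; mem=50
  op5 P1: load  L4 → I/E/I on L4; bus BusRd; mem=60

bus = BusRd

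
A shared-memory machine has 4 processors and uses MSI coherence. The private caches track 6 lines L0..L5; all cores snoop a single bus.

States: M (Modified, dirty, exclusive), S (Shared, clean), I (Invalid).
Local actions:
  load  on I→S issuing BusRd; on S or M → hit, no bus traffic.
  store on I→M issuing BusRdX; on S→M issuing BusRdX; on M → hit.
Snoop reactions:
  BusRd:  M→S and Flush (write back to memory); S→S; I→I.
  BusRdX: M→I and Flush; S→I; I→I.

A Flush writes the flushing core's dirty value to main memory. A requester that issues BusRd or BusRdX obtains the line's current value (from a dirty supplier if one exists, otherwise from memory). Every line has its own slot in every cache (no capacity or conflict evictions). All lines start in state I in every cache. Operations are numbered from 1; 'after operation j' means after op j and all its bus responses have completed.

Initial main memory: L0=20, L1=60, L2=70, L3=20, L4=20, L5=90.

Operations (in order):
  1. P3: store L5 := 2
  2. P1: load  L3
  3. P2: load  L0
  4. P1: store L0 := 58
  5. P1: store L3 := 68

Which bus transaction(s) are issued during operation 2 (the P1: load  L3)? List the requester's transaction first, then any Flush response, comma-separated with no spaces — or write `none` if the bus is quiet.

  op1 P3: store L5 := 2 → I/I/I/M on L5; bus BusRdX; mem=90
  op2 P1: load  L3 → I/S/I/I on L3; bus BusRd; mem=20
  op3 P2: load  L0 → I/I/S/I on L0; bus BusRd; mem=20
  op4 P1: store L0 := 58 → I/M/I/I on L0; bus BusRdX; mem=20
  op5 P1: store L3 := 68 → I/M/I/I on L3; bus BusRdX; mem=20

bus = BusRd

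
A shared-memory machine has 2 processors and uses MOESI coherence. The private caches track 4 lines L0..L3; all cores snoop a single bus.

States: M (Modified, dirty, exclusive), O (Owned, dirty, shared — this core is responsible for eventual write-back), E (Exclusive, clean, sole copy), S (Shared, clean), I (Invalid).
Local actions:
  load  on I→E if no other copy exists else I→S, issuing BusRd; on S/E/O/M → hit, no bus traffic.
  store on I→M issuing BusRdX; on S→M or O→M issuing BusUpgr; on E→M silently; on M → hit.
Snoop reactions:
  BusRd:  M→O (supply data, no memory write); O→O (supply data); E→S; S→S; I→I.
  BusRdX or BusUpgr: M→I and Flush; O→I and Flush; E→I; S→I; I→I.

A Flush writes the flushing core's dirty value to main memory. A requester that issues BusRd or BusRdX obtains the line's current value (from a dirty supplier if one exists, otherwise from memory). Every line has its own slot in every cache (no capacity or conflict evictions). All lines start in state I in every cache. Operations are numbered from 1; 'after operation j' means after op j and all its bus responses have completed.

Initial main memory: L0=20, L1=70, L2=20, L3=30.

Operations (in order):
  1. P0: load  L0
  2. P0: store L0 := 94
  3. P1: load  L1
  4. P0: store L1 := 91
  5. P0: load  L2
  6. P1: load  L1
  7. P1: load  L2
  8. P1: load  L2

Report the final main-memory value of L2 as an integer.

memory[L2] = 20

step 1: P0: load  L0  ⟶  EI  (L0)  txn=BusRd  M[L0]=20
step 2: P0: store L0 := 94  ⟶  MI  (L0)  txn=∅  M[L0]=20
step 3: P1: load  L1  ⟶  IE  (L1)  txn=BusRd  M[L1]=70
step 4: P0: store L1 := 91  ⟶  MI  (L1)  txn=BusRdX  M[L1]=70
step 5: P0: load  L2  ⟶  EI  (L2)  txn=BusRd  M[L2]=20
step 6: P1: load  L1  ⟶  OS  (L1)  txn=BusRd  M[L1]=70
step 7: P1: load  L2  ⟶  SS  (L2)  txn=BusRd  M[L2]=20
step 8: P1: load  L2  ⟶  SS  (L2)  txn=∅  M[L2]=20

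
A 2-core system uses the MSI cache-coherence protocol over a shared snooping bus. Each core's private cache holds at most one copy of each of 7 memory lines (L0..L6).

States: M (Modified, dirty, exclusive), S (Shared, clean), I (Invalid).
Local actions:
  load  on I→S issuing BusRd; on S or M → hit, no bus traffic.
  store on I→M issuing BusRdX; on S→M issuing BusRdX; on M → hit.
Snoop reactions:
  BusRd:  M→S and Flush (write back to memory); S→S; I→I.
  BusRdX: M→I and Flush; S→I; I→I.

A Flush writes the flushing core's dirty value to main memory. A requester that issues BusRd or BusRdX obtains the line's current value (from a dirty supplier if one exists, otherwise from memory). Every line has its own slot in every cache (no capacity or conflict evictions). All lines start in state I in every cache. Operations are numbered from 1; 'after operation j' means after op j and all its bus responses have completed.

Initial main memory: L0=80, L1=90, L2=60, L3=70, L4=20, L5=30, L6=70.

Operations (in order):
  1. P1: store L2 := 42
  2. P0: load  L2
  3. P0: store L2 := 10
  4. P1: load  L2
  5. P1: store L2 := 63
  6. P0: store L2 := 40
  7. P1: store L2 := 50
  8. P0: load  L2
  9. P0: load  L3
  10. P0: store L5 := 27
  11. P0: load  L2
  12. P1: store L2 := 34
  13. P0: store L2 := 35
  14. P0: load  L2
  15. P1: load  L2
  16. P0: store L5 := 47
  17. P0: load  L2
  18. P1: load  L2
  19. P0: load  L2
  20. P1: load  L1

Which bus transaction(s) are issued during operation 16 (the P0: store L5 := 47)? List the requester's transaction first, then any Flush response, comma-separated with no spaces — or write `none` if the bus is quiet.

bus = none

1. P1: store L2 := 42  bus=[BusRdX]  L2: P0=I P1=M  mem[L2]=60
2. P0: load  L2  bus=[BusRd,Flush]  L2: P0=S P1=S  mem[L2]=42
3. P0: store L2 := 10  bus=[BusRdX]  L2: P0=M P1=I  mem[L2]=42
4. P1: load  L2  bus=[BusRd,Flush]  L2: P0=S P1=S  mem[L2]=10
5. P1: store L2 := 63  bus=[BusRdX]  L2: P0=I P1=M  mem[L2]=10
6. P0: store L2 := 40  bus=[BusRdX,Flush]  L2: P0=M P1=I  mem[L2]=63
7. P1: store L2 := 50  bus=[BusRdX,Flush]  L2: P0=I P1=M  mem[L2]=40
8. P0: load  L2  bus=[BusRd,Flush]  L2: P0=S P1=S  mem[L2]=50
9. P0: load  L3  bus=[BusRd]  L3: P0=S P1=I  mem[L3]=70
10. P0: store L5 := 27  bus=[BusRdX]  L5: P0=M P1=I  mem[L5]=30
11. P0: load  L2  bus=[-]  L2: P0=S P1=S  mem[L2]=50
12. P1: store L2 := 34  bus=[BusRdX]  L2: P0=I P1=M  mem[L2]=50
13. P0: store L2 := 35  bus=[BusRdX,Flush]  L2: P0=M P1=I  mem[L2]=34
14. P0: load  L2  bus=[-]  L2: P0=M P1=I  mem[L2]=34
15. P1: load  L2  bus=[BusRd,Flush]  L2: P0=S P1=S  mem[L2]=35
16. P0: store L5 := 47  bus=[-]  L5: P0=M P1=I  mem[L5]=30
17. P0: load  L2  bus=[-]  L2: P0=S P1=S  mem[L2]=35
18. P1: load  L2  bus=[-]  L2: P0=S P1=S  mem[L2]=35
19. P0: load  L2  bus=[-]  L2: P0=S P1=S  mem[L2]=35
20. P1: load  L1  bus=[BusRd]  L1: P0=I P1=S  mem[L1]=90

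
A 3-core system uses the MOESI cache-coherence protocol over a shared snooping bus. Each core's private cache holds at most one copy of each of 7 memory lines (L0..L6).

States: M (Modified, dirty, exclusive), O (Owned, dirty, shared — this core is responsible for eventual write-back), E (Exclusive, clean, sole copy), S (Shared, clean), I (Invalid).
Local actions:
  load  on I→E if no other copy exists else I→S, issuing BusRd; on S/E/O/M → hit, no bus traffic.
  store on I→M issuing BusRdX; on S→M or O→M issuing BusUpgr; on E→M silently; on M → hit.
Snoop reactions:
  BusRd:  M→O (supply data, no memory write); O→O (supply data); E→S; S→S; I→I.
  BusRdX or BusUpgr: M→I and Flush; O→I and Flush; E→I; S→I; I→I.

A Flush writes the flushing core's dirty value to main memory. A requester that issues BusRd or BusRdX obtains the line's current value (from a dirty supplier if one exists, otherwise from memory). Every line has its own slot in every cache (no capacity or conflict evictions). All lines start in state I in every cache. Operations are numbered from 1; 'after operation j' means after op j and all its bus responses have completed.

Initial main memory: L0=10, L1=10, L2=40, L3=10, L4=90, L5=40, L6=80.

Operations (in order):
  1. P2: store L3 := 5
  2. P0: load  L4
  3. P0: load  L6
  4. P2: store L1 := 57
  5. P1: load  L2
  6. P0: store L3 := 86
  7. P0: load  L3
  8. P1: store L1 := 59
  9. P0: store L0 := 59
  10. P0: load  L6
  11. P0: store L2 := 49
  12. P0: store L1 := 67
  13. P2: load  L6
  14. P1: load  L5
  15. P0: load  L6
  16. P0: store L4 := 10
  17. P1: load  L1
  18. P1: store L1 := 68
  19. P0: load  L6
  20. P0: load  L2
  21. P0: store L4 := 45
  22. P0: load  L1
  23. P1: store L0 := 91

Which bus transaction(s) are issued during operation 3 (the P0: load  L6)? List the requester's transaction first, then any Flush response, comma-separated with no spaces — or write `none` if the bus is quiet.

1. P2: store L3 := 5  bus=[BusRdX]  L3: P0=I P1=I P2=M  mem[L3]=10
2. P0: load  L4  bus=[BusRd]  L4: P0=E P1=I P2=I  mem[L4]=90
3. P0: load  L6  bus=[BusRd]  L6: P0=E P1=I P2=I  mem[L6]=80
4. P2: store L1 := 57  bus=[BusRdX]  L1: P0=I P1=I P2=M  mem[L1]=10
5. P1: load  L2  bus=[BusRd]  L2: P0=I P1=E P2=I  mem[L2]=40
6. P0: store L3 := 86  bus=[BusRdX,Flush]  L3: P0=M P1=I P2=I  mem[L3]=5
7. P0: load  L3  bus=[-]  L3: P0=M P1=I P2=I  mem[L3]=5
8. P1: store L1 := 59  bus=[BusRdX,Flush]  L1: P0=I P1=M P2=I  mem[L1]=57
9. P0: store L0 := 59  bus=[BusRdX]  L0: P0=M P1=I P2=I  mem[L0]=10
10. P0: load  L6  bus=[-]  L6: P0=E P1=I P2=I  mem[L6]=80
11. P0: store L2 := 49  bus=[BusRdX]  L2: P0=M P1=I P2=I  mem[L2]=40
12. P0: store L1 := 67  bus=[BusRdX,Flush]  L1: P0=M P1=I P2=I  mem[L1]=59
13. P2: load  L6  bus=[BusRd]  L6: P0=S P1=I P2=S  mem[L6]=80
14. P1: load  L5  bus=[BusRd]  L5: P0=I P1=E P2=I  mem[L5]=40
15. P0: load  L6  bus=[-]  L6: P0=S P1=I P2=S  mem[L6]=80
16. P0: store L4 := 10  bus=[-]  L4: P0=M P1=I P2=I  mem[L4]=90
17. P1: load  L1  bus=[BusRd]  L1: P0=O P1=S P2=I  mem[L1]=59
18. P1: store L1 := 68  bus=[BusUpgr,Flush]  L1: P0=I P1=M P2=I  mem[L1]=67
19. P0: load  L6  bus=[-]  L6: P0=S P1=I P2=S  mem[L6]=80
20. P0: load  L2  bus=[-]  L2: P0=M P1=I P2=I  mem[L2]=40
21. P0: store L4 := 45  bus=[-]  L4: P0=M P1=I P2=I  mem[L4]=90
22. P0: load  L1  bus=[BusRd]  L1: P0=S P1=O P2=I  mem[L1]=67
23. P1: store L0 := 91  bus=[BusRdX,Flush]  L0: P0=I P1=M P2=I  mem[L0]=59

bus = BusRd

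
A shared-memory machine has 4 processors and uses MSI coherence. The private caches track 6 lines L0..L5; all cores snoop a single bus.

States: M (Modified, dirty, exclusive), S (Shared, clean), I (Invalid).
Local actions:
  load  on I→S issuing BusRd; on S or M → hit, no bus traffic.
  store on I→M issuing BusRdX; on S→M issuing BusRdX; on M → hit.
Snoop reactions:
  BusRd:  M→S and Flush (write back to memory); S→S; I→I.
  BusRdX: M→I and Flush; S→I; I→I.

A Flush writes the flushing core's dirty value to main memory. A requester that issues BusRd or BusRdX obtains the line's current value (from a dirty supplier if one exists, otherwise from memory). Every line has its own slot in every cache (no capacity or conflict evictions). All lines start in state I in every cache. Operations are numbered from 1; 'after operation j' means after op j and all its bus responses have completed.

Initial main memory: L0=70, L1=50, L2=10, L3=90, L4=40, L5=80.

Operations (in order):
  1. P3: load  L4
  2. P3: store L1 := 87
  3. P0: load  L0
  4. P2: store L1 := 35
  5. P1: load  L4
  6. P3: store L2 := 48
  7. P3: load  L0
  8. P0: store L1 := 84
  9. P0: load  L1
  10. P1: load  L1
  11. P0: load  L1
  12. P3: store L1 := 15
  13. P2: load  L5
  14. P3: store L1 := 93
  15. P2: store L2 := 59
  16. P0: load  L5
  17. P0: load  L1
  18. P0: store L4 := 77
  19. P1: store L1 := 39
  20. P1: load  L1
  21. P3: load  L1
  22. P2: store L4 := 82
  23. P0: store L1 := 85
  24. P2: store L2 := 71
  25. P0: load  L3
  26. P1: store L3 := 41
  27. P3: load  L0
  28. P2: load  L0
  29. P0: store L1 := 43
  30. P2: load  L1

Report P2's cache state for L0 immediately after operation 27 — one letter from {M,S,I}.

step 1: P3: load  L4  ⟶  IIIS  (L4)  txn=BusRd  M[L4]=40
step 2: P3: store L1 := 87  ⟶  IIIM  (L1)  txn=BusRdX  M[L1]=50
step 3: P0: load  L0  ⟶  SIII  (L0)  txn=BusRd  M[L0]=70
step 4: P2: store L1 := 35  ⟶  IIMI  (L1)  txn=BusRdX+Flush  M[L1]=87
step 5: P1: load  L4  ⟶  ISIS  (L4)  txn=BusRd  M[L4]=40
step 6: P3: store L2 := 48  ⟶  IIIM  (L2)  txn=BusRdX  M[L2]=10
step 7: P3: load  L0  ⟶  SIIS  (L0)  txn=BusRd  M[L0]=70
step 8: P0: store L1 := 84  ⟶  MIII  (L1)  txn=BusRdX+Flush  M[L1]=35
step 9: P0: load  L1  ⟶  MIII  (L1)  txn=∅  M[L1]=35
step 10: P1: load  L1  ⟶  SSII  (L1)  txn=BusRd+Flush  M[L1]=84
step 11: P0: load  L1  ⟶  SSII  (L1)  txn=∅  M[L1]=84
step 12: P3: store L1 := 15  ⟶  IIIM  (L1)  txn=BusRdX  M[L1]=84
step 13: P2: load  L5  ⟶  IISI  (L5)  txn=BusRd  M[L5]=80
step 14: P3: store L1 := 93  ⟶  IIIM  (L1)  txn=∅  M[L1]=84
step 15: P2: store L2 := 59  ⟶  IIMI  (L2)  txn=BusRdX+Flush  M[L2]=48
step 16: P0: load  L5  ⟶  SISI  (L5)  txn=BusRd  M[L5]=80
step 17: P0: load  L1  ⟶  SIIS  (L1)  txn=BusRd+Flush  M[L1]=93
step 18: P0: store L4 := 77  ⟶  MIII  (L4)  txn=BusRdX  M[L4]=40
step 19: P1: store L1 := 39  ⟶  IMII  (L1)  txn=BusRdX  M[L1]=93
step 20: P1: load  L1  ⟶  IMII  (L1)  txn=∅  M[L1]=93
step 21: P3: load  L1  ⟶  ISIS  (L1)  txn=BusRd+Flush  M[L1]=39
step 22: P2: store L4 := 82  ⟶  IIMI  (L4)  txn=BusRdX+Flush  M[L4]=77
step 23: P0: store L1 := 85  ⟶  MIII  (L1)  txn=BusRdX  M[L1]=39
step 24: P2: store L2 := 71  ⟶  IIMI  (L2)  txn=∅  M[L2]=48
step 25: P0: load  L3  ⟶  SIII  (L3)  txn=BusRd  M[L3]=90
step 26: P1: store L3 := 41  ⟶  IMII  (L3)  txn=BusRdX  M[L3]=90
step 27: P3: load  L0  ⟶  SIIS  (L0)  txn=∅  M[L0]=70
step 28: P2: load  L0  ⟶  SISS  (L0)  txn=BusRd  M[L0]=70
step 29: P0: store L1 := 43  ⟶  MIII  (L1)  txn=∅  M[L1]=39
step 30: P2: load  L1  ⟶  SISI  (L1)  txn=BusRd+Flush  M[L1]=43

state = I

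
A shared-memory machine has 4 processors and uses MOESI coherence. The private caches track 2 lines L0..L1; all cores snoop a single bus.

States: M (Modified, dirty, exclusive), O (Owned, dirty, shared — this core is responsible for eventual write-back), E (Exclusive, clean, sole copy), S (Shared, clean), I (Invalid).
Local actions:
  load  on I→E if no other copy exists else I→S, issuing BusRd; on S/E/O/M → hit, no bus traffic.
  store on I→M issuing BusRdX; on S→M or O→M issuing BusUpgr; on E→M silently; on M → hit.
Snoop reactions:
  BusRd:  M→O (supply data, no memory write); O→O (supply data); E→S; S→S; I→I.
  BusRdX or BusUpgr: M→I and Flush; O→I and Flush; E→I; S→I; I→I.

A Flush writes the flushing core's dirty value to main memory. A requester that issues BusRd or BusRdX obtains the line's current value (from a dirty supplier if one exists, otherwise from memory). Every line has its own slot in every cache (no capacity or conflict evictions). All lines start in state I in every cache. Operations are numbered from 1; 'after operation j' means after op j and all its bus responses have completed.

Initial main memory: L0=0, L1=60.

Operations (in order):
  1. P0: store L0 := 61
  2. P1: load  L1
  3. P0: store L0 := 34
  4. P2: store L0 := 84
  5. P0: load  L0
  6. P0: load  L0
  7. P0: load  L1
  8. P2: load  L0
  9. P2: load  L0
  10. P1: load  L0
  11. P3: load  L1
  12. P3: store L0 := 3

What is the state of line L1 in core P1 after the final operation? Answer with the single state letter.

state = S

[1] P0: store L0 := 61 | P0:M(61), P1:I, P2:I, P3:I | bus: BusRdX
[2] P1: load  L1 | P0:I, P1:E(60), P2:I, P3:I | bus: BusRd
[3] P0: store L0 := 34 | P0:M(34), P1:I, P2:I, P3:I | bus: none
[4] P2: store L0 := 84 | P0:I, P1:I, P2:M(84), P3:I | bus: BusRdX,Flush
[5] P0: load  L0 | P0:S(84), P1:I, P2:O(84), P3:I | bus: BusRd
[6] P0: load  L0 | P0:S(84), P1:I, P2:O(84), P3:I | bus: none
[7] P0: load  L1 | P0:S(60), P1:S(60), P2:I, P3:I | bus: BusRd
[8] P2: load  L0 | P0:S(84), P1:I, P2:O(84), P3:I | bus: none
[9] P2: load  L0 | P0:S(84), P1:I, P2:O(84), P3:I | bus: none
[10] P1: load  L0 | P0:S(84), P1:S(84), P2:O(84), P3:I | bus: BusRd
[11] P3: load  L1 | P0:S(60), P1:S(60), P2:I, P3:S(60) | bus: BusRd
[12] P3: store L0 := 3 | P0:I, P1:I, P2:I, P3:M(3) | bus: BusRdX,Flush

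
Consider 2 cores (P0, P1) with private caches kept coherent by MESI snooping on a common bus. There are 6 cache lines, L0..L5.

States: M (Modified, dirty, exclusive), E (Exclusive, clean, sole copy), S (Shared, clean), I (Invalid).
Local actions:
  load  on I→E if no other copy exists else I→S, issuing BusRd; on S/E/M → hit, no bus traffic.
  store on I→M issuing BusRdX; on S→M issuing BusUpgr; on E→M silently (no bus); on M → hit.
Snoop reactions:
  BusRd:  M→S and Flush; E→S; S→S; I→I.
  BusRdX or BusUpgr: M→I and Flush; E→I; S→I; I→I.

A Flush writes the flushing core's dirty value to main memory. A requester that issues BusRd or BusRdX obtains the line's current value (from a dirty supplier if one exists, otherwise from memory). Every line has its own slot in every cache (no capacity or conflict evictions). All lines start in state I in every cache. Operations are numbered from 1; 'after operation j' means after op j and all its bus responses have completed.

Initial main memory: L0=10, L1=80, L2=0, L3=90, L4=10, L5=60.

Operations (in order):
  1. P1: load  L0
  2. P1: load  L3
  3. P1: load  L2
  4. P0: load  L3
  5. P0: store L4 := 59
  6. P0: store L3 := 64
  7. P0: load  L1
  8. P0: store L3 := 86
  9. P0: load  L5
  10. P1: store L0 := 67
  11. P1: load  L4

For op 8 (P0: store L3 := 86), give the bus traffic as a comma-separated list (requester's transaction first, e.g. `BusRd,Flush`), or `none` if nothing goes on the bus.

1. P1: load  L0  bus=[BusRd]  L0: P0=I P1=E  mem[L0]=10
2. P1: load  L3  bus=[BusRd]  L3: P0=I P1=E  mem[L3]=90
3. P1: load  L2  bus=[BusRd]  L2: P0=I P1=E  mem[L2]=0
4. P0: load  L3  bus=[BusRd]  L3: P0=S P1=S  mem[L3]=90
5. P0: store L4 := 59  bus=[BusRdX]  L4: P0=M P1=I  mem[L4]=10
6. P0: store L3 := 64  bus=[BusUpgr]  L3: P0=M P1=I  mem[L3]=90
7. P0: load  L1  bus=[BusRd]  L1: P0=E P1=I  mem[L1]=80
8. P0: store L3 := 86  bus=[-]  L3: P0=M P1=I  mem[L3]=90
9. P0: load  L5  bus=[BusRd]  L5: P0=E P1=I  mem[L5]=60
10. P1: store L0 := 67  bus=[-]  L0: P0=I P1=M  mem[L0]=10
11. P1: load  L4  bus=[BusRd,Flush]  L4: P0=S P1=S  mem[L4]=59

bus = none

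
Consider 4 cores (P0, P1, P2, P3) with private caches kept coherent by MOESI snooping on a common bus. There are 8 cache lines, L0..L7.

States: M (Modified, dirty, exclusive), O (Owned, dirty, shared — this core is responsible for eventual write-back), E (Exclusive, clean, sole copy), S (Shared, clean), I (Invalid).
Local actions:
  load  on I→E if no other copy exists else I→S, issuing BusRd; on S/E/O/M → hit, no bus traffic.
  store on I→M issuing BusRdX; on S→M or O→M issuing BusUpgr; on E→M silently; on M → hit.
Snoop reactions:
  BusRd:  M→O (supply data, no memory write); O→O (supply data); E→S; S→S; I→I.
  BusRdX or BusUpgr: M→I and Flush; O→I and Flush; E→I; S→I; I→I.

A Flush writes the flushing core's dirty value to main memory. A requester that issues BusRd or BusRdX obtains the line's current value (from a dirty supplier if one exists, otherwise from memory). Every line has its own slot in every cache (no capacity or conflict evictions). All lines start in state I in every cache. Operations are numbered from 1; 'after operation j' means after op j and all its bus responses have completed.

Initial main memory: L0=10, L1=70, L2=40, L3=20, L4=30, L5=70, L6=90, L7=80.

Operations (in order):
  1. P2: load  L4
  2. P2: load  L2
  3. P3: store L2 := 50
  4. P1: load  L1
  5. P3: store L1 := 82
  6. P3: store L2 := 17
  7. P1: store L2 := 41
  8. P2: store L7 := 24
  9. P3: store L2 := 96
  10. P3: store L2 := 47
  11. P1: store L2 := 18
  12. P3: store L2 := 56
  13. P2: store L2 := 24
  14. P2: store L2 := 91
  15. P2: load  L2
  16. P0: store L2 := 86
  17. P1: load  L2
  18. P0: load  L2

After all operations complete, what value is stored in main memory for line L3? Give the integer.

memory[L3] = 20

1. P2: load  L4  bus=[BusRd]  L4: P0=I P1=I P2=E P3=I  mem[L4]=30
2. P2: load  L2  bus=[BusRd]  L2: P0=I P1=I P2=E P3=I  mem[L2]=40
3. P3: store L2 := 50  bus=[BusRdX]  L2: P0=I P1=I P2=I P3=M  mem[L2]=40
4. P1: load  L1  bus=[BusRd]  L1: P0=I P1=E P2=I P3=I  mem[L1]=70
5. P3: store L1 := 82  bus=[BusRdX]  L1: P0=I P1=I P2=I P3=M  mem[L1]=70
6. P3: store L2 := 17  bus=[-]  L2: P0=I P1=I P2=I P3=M  mem[L2]=40
7. P1: store L2 := 41  bus=[BusRdX,Flush]  L2: P0=I P1=M P2=I P3=I  mem[L2]=17
8. P2: store L7 := 24  bus=[BusRdX]  L7: P0=I P1=I P2=M P3=I  mem[L7]=80
9. P3: store L2 := 96  bus=[BusRdX,Flush]  L2: P0=I P1=I P2=I P3=M  mem[L2]=41
10. P3: store L2 := 47  bus=[-]  L2: P0=I P1=I P2=I P3=M  mem[L2]=41
11. P1: store L2 := 18  bus=[BusRdX,Flush]  L2: P0=I P1=M P2=I P3=I  mem[L2]=47
12. P3: store L2 := 56  bus=[BusRdX,Flush]  L2: P0=I P1=I P2=I P3=M  mem[L2]=18
13. P2: store L2 := 24  bus=[BusRdX,Flush]  L2: P0=I P1=I P2=M P3=I  mem[L2]=56
14. P2: store L2 := 91  bus=[-]  L2: P0=I P1=I P2=M P3=I  mem[L2]=56
15. P2: load  L2  bus=[-]  L2: P0=I P1=I P2=M P3=I  mem[L2]=56
16. P0: store L2 := 86  bus=[BusRdX,Flush]  L2: P0=M P1=I P2=I P3=I  mem[L2]=91
17. P1: load  L2  bus=[BusRd]  L2: P0=O P1=S P2=I P3=I  mem[L2]=91
18. P0: load  L2  bus=[-]  L2: P0=O P1=S P2=I P3=I  mem[L2]=91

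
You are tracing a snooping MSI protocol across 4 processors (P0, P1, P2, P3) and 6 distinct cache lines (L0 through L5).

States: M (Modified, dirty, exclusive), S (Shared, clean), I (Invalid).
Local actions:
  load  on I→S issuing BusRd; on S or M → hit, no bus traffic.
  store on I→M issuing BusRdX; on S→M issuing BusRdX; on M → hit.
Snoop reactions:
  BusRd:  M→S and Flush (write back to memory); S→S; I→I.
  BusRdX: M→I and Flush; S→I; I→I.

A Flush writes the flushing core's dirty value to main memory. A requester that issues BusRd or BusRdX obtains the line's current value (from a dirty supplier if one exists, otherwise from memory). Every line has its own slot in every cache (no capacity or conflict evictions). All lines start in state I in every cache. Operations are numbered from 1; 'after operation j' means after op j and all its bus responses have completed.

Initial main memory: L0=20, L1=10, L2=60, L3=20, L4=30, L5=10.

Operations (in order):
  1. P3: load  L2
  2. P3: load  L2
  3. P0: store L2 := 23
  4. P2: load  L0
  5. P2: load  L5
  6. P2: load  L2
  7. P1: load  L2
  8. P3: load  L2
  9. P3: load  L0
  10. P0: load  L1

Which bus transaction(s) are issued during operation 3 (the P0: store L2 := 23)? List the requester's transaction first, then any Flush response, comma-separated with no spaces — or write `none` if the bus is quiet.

bus = BusRdX

step 1: P3: load  L2  ⟶  IIIS  (L2)  txn=BusRd  M[L2]=60
step 2: P3: load  L2  ⟶  IIIS  (L2)  txn=∅  M[L2]=60
step 3: P0: store L2 := 23  ⟶  MIII  (L2)  txn=BusRdX  M[L2]=60
step 4: P2: load  L0  ⟶  IISI  (L0)  txn=BusRd  M[L0]=20
step 5: P2: load  L5  ⟶  IISI  (L5)  txn=BusRd  M[L5]=10
step 6: P2: load  L2  ⟶  SISI  (L2)  txn=BusRd+Flush  M[L2]=23
step 7: P1: load  L2  ⟶  SSSI  (L2)  txn=BusRd  M[L2]=23
step 8: P3: load  L2  ⟶  SSSS  (L2)  txn=BusRd  M[L2]=23
step 9: P3: load  L0  ⟶  IISS  (L0)  txn=BusRd  M[L0]=20
step 10: P0: load  L1  ⟶  SIII  (L1)  txn=BusRd  M[L1]=10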